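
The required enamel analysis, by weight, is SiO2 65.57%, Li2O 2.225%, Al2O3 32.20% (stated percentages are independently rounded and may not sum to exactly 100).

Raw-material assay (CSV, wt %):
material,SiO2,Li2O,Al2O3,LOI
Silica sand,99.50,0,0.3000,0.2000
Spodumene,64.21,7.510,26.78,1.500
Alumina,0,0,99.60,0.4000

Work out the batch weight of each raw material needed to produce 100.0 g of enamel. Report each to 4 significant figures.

Batch per 100.0 g enamel:
  Silica sand: 46.78 g
  Spodumene: 29.63 g
  Alumina: 24.22 g
Total batch = 100.6 g; LOI loss = 0.6349 g; yield = 99.37%

The whole derivation maintains full precision through the solve; the intermediate values are displayed (rounded to four significant digits) at each printed step; every reported result is rounded once only; the derived quantities (yield, totals, the three compositions, LOI, glass mass) are computed at exact precision using the weight values for 100.0 g of glass exactly as shown in question or answer.
Oxide mass targets, per 100.0 g enamel:
  SiO2: 65.57% × 100.0 = 65.57 g
  Li2O: 2.225% × 100.0 = 2.225 g
  Al2O3: 32.20% × 100.0 = 32.20 g
Per-oxide balance check from the weights as reported, under the basis named above (oxide sums agree with the targets given rounding of the digits):
  SiO2: 46.78·0.9950 + 29.63·0.6421 = 65.57 g (target 65.57 g)
  Li2O: 29.63·0.07510 = 2.225 g (target 2.225 g)
  Al2O3: 46.78·0.003000 + 29.63·0.2678 + 24.22·0.9960 = 32.20 g (target 32.20 g)
Glass-mass bookkeeping: batch Σ − ignition loss = 100.0 g (oxide target masses add up to 99.99 g; versus the stated basis of 100.0 g — rounding explains the deltas).
Batch grand total — Σ batch = 100.6 g; ignition loss, Σ(batch × LOI) = 0.6349 g; yield, glass over the total, = 99.37%.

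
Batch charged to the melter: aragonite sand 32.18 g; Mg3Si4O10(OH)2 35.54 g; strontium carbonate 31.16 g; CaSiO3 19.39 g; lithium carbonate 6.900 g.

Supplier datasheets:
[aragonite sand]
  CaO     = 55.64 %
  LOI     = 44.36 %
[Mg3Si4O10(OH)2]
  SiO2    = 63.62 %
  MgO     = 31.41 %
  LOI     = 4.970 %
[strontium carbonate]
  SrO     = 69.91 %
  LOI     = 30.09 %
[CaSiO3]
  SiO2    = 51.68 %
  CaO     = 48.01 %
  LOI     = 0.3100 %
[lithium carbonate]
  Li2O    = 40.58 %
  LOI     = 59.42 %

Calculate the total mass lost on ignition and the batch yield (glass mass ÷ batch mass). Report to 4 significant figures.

Values along the way are shown (rounded to 4 significant figures) in the printout; each numeric step keeps exact precision in all steps — each reported result takes just one rounding; the derived quantities are computed using the weight values for 95.59 g of glass in exact precision (the five compositions, ignition loss, glass mass, the yield, the totals) as written in the problem or answer text.
Loss on ignition, line by line:
  aragonite sand: 32.18 × 0.4436 = 14.28 g
  Mg3Si4O10(OH)2: 35.54 × 0.04970 = 1.766 g
  strontium carbonate: 31.16 × 0.3009 = 9.376 g
  CaSiO3: 19.39 × 0.003100 = 0.06011 g
  lithium carbonate: 6.900 × 0.5942 = 4.100 g
Total LOI = 29.58 g
Glass = batch − LOI = 125.2 − 29.58 = 95.59 g

LOI loss = 29.58 g; glass = 95.59 g; yield = 76.37%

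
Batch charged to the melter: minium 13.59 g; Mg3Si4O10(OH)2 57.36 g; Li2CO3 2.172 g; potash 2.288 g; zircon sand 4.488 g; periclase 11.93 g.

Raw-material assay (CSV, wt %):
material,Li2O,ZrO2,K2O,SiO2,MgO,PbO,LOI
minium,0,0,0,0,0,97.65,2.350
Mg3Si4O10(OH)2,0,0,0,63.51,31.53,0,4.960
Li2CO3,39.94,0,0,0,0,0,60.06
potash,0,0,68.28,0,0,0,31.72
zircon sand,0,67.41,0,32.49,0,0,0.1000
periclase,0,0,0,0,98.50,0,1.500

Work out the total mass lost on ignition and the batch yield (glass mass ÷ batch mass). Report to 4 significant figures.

Values along the way are displayed (rounded to 4 significant figures) at each printed step; full precision is maintained end to end; exactly one rounding goes into each reported figure — all derived quantities, including ignition loss, glass mass, the totals, the yield, the six compositions, are carried from the batch weights for 86.45 g of glass at full float precision precisely as stated by question or answer.
Per-material ignition loss:
  minium: 13.59 × 0.02350 = 0.3194 g
  Mg3Si4O10(OH)2: 57.36 × 0.04960 = 2.845 g
  Li2CO3: 2.172 × 0.6006 = 1.305 g
  potash: 2.288 × 0.3172 = 0.7258 g
  zircon sand: 4.488 × 0.001000 = 0.004488 g
  periclase: 11.93 × 0.01500 = 0.1789 g
Total LOI = 5.378 g
Glass = batch − LOI = 91.83 − 5.378 = 86.45 g

LOI loss = 5.378 g; glass = 86.45 g; yield = 94.14%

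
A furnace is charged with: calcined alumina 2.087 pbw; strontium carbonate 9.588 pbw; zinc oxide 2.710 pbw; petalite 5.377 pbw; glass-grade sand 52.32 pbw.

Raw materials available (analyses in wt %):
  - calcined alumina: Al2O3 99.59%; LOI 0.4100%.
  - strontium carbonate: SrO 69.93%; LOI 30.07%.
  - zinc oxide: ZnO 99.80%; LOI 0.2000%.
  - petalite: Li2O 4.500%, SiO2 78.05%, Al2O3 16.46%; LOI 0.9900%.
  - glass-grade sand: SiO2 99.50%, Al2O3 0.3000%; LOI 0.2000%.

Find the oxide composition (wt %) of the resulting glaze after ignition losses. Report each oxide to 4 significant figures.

Glass mass = 69.03 pbw (batch 72.08 − LOI 3.055).
Composition: SrO 9.713%, ZnO 3.918%, Li2O 0.3505%, SiO2 81.50%, Al2O3 4.521%

In-progress results are displayed (rounded to 4 significant digits) as written; all arithmetic holds full float precision at every stage — a single rounding produces every reported result; the derived quantities are re-derived in full float precision (ignition loss, the yield, net glass mass, totals, the five compositions) using the weight values at 69.03 pbw of glass exactly as printed in the problem or the answer.
Delivered oxide masses:
  SrO: 9.588·0.6993 = 6.705 pbw
  ZnO: 2.710·0.9980 = 2.705 pbw
  Li2O: 5.377·0.04500 = 0.2420 pbw
  SiO2: 5.377·0.7805 + 52.32·0.9950 = 56.26 pbw
  Al2O3: 2.087·0.9959 + 5.377·0.1646 + 52.32·0.003000 = 3.120 pbw
LOI: 2.087·0.004100 + 9.588·0.3007 + 2.710·0.002000 + 5.377·0.009900 + 52.32·0.002000 = 3.055 pbw
batch − LOI leaves glass = 72.08 − 3.055 = 69.03 pbw (= Σ oxide masses)
each wt % is 100 × oxide ÷ glass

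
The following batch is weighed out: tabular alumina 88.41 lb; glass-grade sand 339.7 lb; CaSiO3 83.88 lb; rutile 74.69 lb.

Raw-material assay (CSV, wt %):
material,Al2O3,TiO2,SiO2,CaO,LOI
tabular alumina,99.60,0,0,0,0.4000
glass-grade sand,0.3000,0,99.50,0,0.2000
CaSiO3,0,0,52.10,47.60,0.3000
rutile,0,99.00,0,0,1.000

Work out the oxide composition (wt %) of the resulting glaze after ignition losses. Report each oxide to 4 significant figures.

Values along the way appear rounded to 4 significant figures; all internal work holds full precision throughout; a single rounding finalizes each reported value — derived quantities (ignition loss, the four compositions, totals, glass mass, yield) are re-derived using the weight values at 584.6 lb of glass in full float precision, as given in the question or the answer.
Delivered oxide masses:
  Al2O3: 88.41·0.9960 + 339.7·0.003000 = 89.08 lb
  TiO2: 74.69·0.9900 = 73.94 lb
  SiO2: 339.7·0.9950 + 83.88·0.5210 = 381.7 lb
  CaO: 83.88·0.4760 = 39.93 lb
LOI: 88.41·0.004000 + 339.7·0.002000 + 83.88·0.003000 + 74.69·0.01000 = 2.032 lb
Net of LOI, the glass mass = 586.7 − 2.032 = 584.6 lb (= the summed oxide contributions)
percent share: oxide ÷ glass, ×100

Glass mass = 584.6 lb (batch 586.7 − LOI 2.032).
Composition: Al2O3 15.24%, TiO2 12.65%, SiO2 65.29%, CaO 6.829%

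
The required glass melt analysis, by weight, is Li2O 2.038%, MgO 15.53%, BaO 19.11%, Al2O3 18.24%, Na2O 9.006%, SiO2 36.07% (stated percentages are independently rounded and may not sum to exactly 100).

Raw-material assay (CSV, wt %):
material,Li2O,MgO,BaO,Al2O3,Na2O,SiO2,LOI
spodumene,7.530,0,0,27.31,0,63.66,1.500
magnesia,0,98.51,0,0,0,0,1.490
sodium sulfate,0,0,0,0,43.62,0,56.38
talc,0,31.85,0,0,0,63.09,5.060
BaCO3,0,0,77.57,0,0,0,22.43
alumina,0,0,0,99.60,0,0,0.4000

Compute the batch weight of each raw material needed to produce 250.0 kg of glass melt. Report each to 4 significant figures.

Batch per 250.0 kg glass melt:
  spodumene: 67.66 kg
  magnesia: 15.27 kg
  sodium sulfate: 51.62 kg
  talc: 74.66 kg
  BaCO3: 61.59 kg
  alumina: 27.23 kg
Total batch = 298.0 kg; LOI loss = 48.05 kg; yield = 83.88%

All internal work runs at exact precision through the solve. Rounding to 4 significant digits applies to every intermediate as shown — exactly one rounding lands on every reported value; all derived quantities, including the totals, six oxide percentages, glass mass, the yield, ignition loss, are re-derived from the weighed amounts at 250.0 kg of glass at full precision exactly as printed in the problem or the answer.
The oxide mass targets at 250.0 kg glass melt:
  Li2O: 2.038% × 250.0 = 5.095 kg
  MgO: 15.53% × 250.0 = 38.83 kg
  BaO: 19.11% × 250.0 = 47.78 kg
  Al2O3: 18.24% × 250.0 = 45.60 kg
  Na2O: 9.006% × 250.0 = 22.52 kg
  SiO2: 36.07% × 250.0 = 90.18 kg
Verifying the oxide balance using the reported weights, relative to the basis at hand (summed amounts equal target values once rounding is allowed for):
  Li2O: 67.66·0.07530 = 5.095 kg (target 5.095 kg)
  MgO: 15.27·0.9851 + 74.66·0.3185 = 38.82 kg (target 38.83 kg)
  BaO: 61.59·0.7757 = 47.78 kg (target 47.78 kg)
  Al2O3: 67.66·0.2731 + 27.23·0.9960 = 45.60 kg (target 45.60 kg)
  Na2O: 51.62·0.4362 = 22.52 kg (target 22.52 kg)
  SiO2: 67.66·0.6366 + 74.66·0.6309 = 90.18 kg (target 90.18 kg)
Glass-mass bookkeeping: net batch after ignition = 250.0 kg (per-oxide target masses sum to 250.0 kg; stated basis 250.0 kg — gaps are rounding artifacts).
Total batch = Σ batch = 298.0 kg; the LOI term Σ batch·LOI equals 48.05 kg; yield: glass divided by total = 83.88%.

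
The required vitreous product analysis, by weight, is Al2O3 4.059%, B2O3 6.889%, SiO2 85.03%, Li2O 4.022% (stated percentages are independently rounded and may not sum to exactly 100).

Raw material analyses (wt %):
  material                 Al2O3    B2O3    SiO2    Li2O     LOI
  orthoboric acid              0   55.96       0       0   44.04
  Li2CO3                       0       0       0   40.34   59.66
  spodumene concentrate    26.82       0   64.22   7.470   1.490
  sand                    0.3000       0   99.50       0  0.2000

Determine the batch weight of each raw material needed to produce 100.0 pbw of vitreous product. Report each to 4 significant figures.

Mid-chain values appear (rounded to 4 significant digits) when written out; every computation runs at full float precision in every operation. Each reported value undergoes a single rounding. The derived quantities are computed from the weighed amounts for 100.0 pbw of glass in full precision (the four compositions, glass mass, totals, yield, ignition loss) precisely as stated by the problem or the answer.
Target oxide masses per 100.0 pbw vitreous product:
  Al2O3: 4.059% × 100.0 = 4.059 pbw
  B2O3: 6.889% × 100.0 = 6.889 pbw
  SiO2: 85.03% × 100.0 = 85.03 pbw
  Li2O: 4.022% × 100.0 = 4.022 pbw
Balance tally, oxide-wise, on the weights just shown, versus the basis set out (sums match the target masses given rounding of the digits):
  Al2O3: 14.28·0.2682 + 76.24·0.003000 = 4.059 pbw (target 4.059 pbw)
  B2O3: 12.31·0.5596 = 6.889 pbw (target 6.889 pbw)
  SiO2: 14.28·0.6422 + 76.24·0.9950 = 85.03 pbw (target 85.03 pbw)
  Li2O: 7.326·0.4034 + 14.28·0.07470 = 4.022 pbw (target 4.022 pbw)
Glass mass check: whole batch net of LOI = 100.0 pbw (summing oxide targets gives 100.0 pbw; basis as stated: 100.0 pbw — a pure rounding effect).
Summing the batch: Σ batch = 110.2 pbw; Σ batch·LOI gives LOI loss = 10.16 pbw; yield = glass ÷ total batch = 90.78%.

Batch per 100.0 pbw vitreous product:
  orthoboric acid: 12.31 pbw
  Li2CO3: 7.326 pbw
  spodumene concentrate: 14.28 pbw
  sand: 76.24 pbw
Total batch = 110.2 pbw; LOI loss = 10.16 pbw; yield = 90.78%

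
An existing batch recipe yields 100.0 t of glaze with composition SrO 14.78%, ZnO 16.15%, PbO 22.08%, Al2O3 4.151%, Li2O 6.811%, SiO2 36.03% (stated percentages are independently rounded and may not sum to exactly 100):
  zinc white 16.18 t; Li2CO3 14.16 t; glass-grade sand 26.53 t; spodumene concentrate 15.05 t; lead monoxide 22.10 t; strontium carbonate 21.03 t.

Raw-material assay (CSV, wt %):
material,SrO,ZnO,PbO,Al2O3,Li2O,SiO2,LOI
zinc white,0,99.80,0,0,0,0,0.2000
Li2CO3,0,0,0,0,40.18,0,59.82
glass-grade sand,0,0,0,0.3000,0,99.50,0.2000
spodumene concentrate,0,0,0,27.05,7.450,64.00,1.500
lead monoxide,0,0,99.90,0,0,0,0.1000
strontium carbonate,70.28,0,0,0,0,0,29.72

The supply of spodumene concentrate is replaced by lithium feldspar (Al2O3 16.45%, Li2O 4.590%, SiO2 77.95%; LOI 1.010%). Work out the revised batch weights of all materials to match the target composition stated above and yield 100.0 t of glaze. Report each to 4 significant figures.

All arithmetic runs at full precision throughout. Intermediates appear (rounded to 4 significant figures) in the working; every reported number is rounded a single time. Derived quantities, which include the totals, net glass mass, LOI, the six compositions, yield, are recomputed at exact precision, as they appear in question or answer, from the batch weights per 100.0 t of glass.
The oxide mass targets at 100.0 t glaze:
  SrO: 14.78% × 100.0 = 14.78 t
  ZnO: 16.15% × 100.0 = 16.15 t
  PbO: 22.08% × 100.0 = 22.08 t
  Al2O3: 4.151% × 100.0 = 4.151 t
  Li2O: 6.811% × 100.0 = 6.811 t
  SiO2: 36.03% × 100.0 = 36.03 t
Verifying the oxide balance with the batch weights as given, per the basis as stated (delivered sums recover each target once rounding is allowed for):
  SrO: 21.03·0.7028 = 14.78 t (target 14.78 t)
  ZnO: 16.18·0.9980 = 16.15 t (target 16.15 t)
  PbO: 22.10·0.9990 = 22.08 t (target 22.08 t)
  Al2O3: 16.68·0.003000 + 24.93·0.1645 = 4.151 t (target 4.151 t)
  Li2O: 14.10·0.4018 + 24.93·0.04590 = 6.810 t (target 6.811 t)
  SiO2: 16.68·0.9950 + 24.93·0.7795 = 36.03 t (target 36.03 t)
Glass-mass bookkeeping: total batch − LOI = 100.0 t (oxide target masses add up to 100.0 t; against the stated basis, 100.0 t — a pure rounding effect).
Whole-batch sum: Σ batch = 115.0 t; LOI loss = Σ batch·LOI = 15.02 t; as yield: glass ÷ batch → 86.94%.

Revised batch per 100.0 t glaze:
  zinc white: 16.18 t
  Li2CO3: 14.10 t
  glass-grade sand: 16.68 t
  lithium feldspar: 24.93 t
  lead monoxide: 22.10 t
  strontium carbonate: 21.03 t
Total batch = 115.0 t; LOI loss = 15.02 t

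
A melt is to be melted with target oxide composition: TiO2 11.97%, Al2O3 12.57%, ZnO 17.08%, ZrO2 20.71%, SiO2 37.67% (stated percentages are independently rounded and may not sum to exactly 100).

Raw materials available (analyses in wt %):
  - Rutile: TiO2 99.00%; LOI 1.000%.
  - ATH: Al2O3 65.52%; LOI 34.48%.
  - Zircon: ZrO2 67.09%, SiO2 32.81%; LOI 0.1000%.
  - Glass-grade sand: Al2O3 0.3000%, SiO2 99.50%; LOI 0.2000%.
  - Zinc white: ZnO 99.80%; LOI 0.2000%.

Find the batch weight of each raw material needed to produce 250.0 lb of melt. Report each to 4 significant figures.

Batch per 250.0 lb melt:
  Rutile: 30.23 lb
  ATH: 47.65 lb
  Zircon: 77.17 lb
  Glass-grade sand: 69.20 lb
  Zinc white: 42.79 lb
Total batch = 267.0 lb; LOI loss = 17.03 lb; yield = 93.62%

Intermediates are rounded off to 4 significant figures as shown. Each numeric step holds exact precision in all steps — every reported result takes a single rounding — all derived quantities, which include yield, totals, the five compositions, net glass mass, ignition loss, are re-derived in full float precision, as set out in the problem or answer text, using the weight values on 250.0 lb of glass.
Target oxide masses per 250.0 lb melt:
  TiO2: 11.97% × 250.0 = 29.92 lb
  Al2O3: 12.57% × 250.0 = 31.42 lb
  ZnO: 17.08% × 250.0 = 42.70 lb
  ZrO2: 20.71% × 250.0 = 51.78 lb
  SiO2: 37.67% × 250.0 = 94.18 lb
Balance tally, oxide-wise, using the reported weights, per the basis as stated (summed amounts equal target values up to rounding of the answer):
  TiO2: 30.23·0.9900 = 29.93 lb (target 29.92 lb)
  Al2O3: 47.65·0.6552 + 69.20·0.003000 = 31.43 lb (target 31.42 lb)
  ZnO: 42.79·0.9980 = 42.70 lb (target 42.70 lb)
  ZrO2: 77.17·0.6709 = 51.77 lb (target 51.78 lb)
  SiO2: 77.17·0.3281 + 69.20·0.9950 = 94.17 lb (target 94.18 lb)
Mass balance on the glass: total charge less LOI = 250.0 lb (summing oxide targets gives 250.0 lb; the stated basis being 250.0 lb — a pure rounding effect).
Batch grand total — Σ batch = 267.0 lb; the LOI term Σ batch·LOI equals 17.03 lb; yield = glass ÷ total batch = 93.62%.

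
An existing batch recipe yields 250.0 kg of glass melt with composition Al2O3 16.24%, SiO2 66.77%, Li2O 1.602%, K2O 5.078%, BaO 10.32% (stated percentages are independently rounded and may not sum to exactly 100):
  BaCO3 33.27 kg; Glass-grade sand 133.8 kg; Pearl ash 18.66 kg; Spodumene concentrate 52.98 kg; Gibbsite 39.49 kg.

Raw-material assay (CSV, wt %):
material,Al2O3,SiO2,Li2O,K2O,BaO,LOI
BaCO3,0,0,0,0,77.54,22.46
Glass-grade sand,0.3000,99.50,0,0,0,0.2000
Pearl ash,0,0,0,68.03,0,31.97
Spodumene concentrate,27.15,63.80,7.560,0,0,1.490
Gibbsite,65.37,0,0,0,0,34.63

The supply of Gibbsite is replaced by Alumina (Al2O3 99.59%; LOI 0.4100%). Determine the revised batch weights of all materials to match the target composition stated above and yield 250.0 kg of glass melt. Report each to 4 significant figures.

Revised batch per 250.0 kg glass melt:
  BaCO3: 33.27 kg
  Glass-grade sand: 133.8 kg
  Pearl ash: 18.66 kg
  Spodumene concentrate: 52.98 kg
  Alumina: 25.92 kg
Total batch = 264.6 kg; LOI loss = 14.60 kg

Exact precision is held through the solve — the intermediate values appear, with 4-significant-figure rounding, at each printed step — each reported figure takes a single rounding. All derived quantities, including net glass mass, totals, yield, five oxide percentages, ignition loss, are computed starting from the weights per 250.0 kg of glass at full float precision precisely as stated by the question or the answer.
The oxide mass targets at 250.0 kg glass melt:
  Al2O3: 16.24% × 250.0 = 40.60 kg
  SiO2: 66.77% × 250.0 = 166.9 kg
  Li2O: 1.602% × 250.0 = 4.005 kg
  K2O: 5.078% × 250.0 = 12.70 kg
  BaO: 10.32% × 250.0 = 25.80 kg
Per-oxide balance check on the weights just shown, under the basis named above (summed amounts equal target values net of answer rounding effects):
  Al2O3: 133.8·0.003000 + 52.98·0.2715 + 25.92·0.9959 = 40.60 kg (target 40.60 kg)
  SiO2: 133.8·0.9950 + 52.98·0.6380 = 166.9 kg (target 166.9 kg)
  Li2O: 52.98·0.07560 = 4.005 kg (target 4.005 kg)
  K2O: 18.66·0.6803 = 12.69 kg (target 12.70 kg)
  BaO: 33.27·0.7754 = 25.80 kg (target 25.80 kg)
Auditing the glass mass value: total batch − LOI = 250.0 kg (the targets, summed, come to 250.0 kg; basis as stated: 250.0 kg — a pure rounding effect).
Batch total: Σ batch = 264.6 kg; the LOI term Σ batch·LOI equals 14.60 kg; glass ÷ batch gives a yield of 94.48%.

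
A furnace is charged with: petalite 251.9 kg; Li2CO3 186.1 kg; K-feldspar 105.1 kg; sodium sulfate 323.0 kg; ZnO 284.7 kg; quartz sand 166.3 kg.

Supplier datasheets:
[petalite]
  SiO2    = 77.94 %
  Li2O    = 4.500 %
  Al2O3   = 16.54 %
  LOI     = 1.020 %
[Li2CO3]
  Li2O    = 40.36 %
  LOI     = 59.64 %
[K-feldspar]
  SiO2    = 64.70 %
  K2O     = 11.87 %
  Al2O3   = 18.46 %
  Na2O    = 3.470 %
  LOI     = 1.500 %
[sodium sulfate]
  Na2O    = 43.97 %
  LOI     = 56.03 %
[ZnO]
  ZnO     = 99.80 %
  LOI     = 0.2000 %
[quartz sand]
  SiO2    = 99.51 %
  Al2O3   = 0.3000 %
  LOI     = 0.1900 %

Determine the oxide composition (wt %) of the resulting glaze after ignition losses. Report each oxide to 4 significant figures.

Glass mass = 1020 kg (batch 1317 − LOI 297.0).
Composition: SiO2 42.13%, K2O 1.223%, Li2O 8.474%, Al2O3 6.035%, ZnO 27.85%, Na2O 14.28%

The working math holds full precision at every stage. Working values are shown, with 4-significant-figure rounding, at each printed step — a single rounding produces every reported number. All derived quantities, which include LOI, totals, six oxide percentages, glass mass, the yield, are rebuilt at full precision, exactly as printed in the question or the answer, starting from the weights on 1020 kg of glass.
What the batch supplies per oxide:
  SiO2: 251.9·0.7794 + 105.1·0.6470 + 166.3·0.9951 = 429.8 kg
  K2O: 105.1·0.1187 = 12.48 kg
  Li2O: 251.9·0.04500 + 186.1·0.4036 = 86.45 kg
  Al2O3: 251.9·0.1654 + 105.1·0.1846 + 166.3·0.003000 = 61.56 kg
  ZnO: 284.7·0.9980 = 284.1 kg
  Na2O: 105.1·0.03470 + 323.0·0.4397 = 145.7 kg
LOI: 251.9·0.01020 + 186.1·0.5964 + 105.1·0.01500 + 323.0·0.5603 + 284.7·0.002000 + 166.3·0.001900 = 297.0 kg
Glass = total batch minus LOI = 1317 − 297.0 = 1020 kg (= Σ oxide masses)
each oxide over glass, ×100, is wt %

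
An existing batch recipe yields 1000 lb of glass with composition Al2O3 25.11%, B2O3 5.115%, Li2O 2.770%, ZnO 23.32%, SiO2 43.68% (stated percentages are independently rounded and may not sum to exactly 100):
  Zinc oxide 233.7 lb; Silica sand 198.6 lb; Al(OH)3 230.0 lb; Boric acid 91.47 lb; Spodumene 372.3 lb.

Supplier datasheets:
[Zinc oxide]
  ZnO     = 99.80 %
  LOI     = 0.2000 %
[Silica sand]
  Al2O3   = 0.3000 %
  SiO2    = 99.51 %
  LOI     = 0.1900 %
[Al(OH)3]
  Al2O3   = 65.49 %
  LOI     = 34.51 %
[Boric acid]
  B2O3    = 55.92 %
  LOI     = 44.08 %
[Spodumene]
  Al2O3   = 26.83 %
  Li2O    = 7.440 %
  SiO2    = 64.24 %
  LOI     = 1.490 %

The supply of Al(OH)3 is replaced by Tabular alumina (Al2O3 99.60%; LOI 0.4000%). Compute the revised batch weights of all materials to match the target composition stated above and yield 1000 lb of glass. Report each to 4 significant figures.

Intermediates are displayed (rounded to four significant digits) within the worked lines — each numeric step runs at exact precision at each step — a single rounding completes each reported figure. All derived quantities (net glass mass, the totals, the five compositions, the yield, ignition loss) are computed using the weight values at 1000 lb of glass in exact precision, precisely as stated by the problem or the answer.
Oxide mass targets, per 1000 lb glass:
  Al2O3: 25.11% × 1000 = 251.1 lb
  B2O3: 5.115% × 1000 = 51.15 lb
  Li2O: 2.770% × 1000 = 27.70 lb
  ZnO: 23.32% × 1000 = 233.2 lb
  SiO2: 43.68% × 1000 = 436.8 lb
Verifying the oxide balance with the batch weights as given, on the stated basis (summed amounts equal target values modulo rounding of the values):
  Al2O3: 198.6·0.003000 + 151.2·0.9960 + 372.3·0.2683 = 251.1 lb (target 251.1 lb)
  B2O3: 91.47·0.5592 = 51.15 lb (target 51.15 lb)
  Li2O: 372.3·0.07440 = 27.70 lb (target 27.70 lb)
  ZnO: 233.7·0.9980 = 233.2 lb (target 233.2 lb)
  SiO2: 198.6·0.9951 + 372.3·0.6424 = 436.8 lb (target 436.8 lb)
Consistency of the glass mass: the batch minus its LOI: 1000 lb (summing oxide targets gives 1000 lb; basis as stated: 1000 lb — gaps are rounding artifacts).
Batch grand total — Σ batch = 1047 lb; loss to ignition Σ batch·LOI = 47.32 lb; yield = glass ÷ total batch = 95.48%.

Revised batch per 1000 lb glass:
  Zinc oxide: 233.7 lb
  Silica sand: 198.6 lb
  Tabular alumina: 151.2 lb
  Boric acid: 91.47 lb
  Spodumene: 372.3 lb
Total batch = 1047 lb; LOI loss = 47.32 lb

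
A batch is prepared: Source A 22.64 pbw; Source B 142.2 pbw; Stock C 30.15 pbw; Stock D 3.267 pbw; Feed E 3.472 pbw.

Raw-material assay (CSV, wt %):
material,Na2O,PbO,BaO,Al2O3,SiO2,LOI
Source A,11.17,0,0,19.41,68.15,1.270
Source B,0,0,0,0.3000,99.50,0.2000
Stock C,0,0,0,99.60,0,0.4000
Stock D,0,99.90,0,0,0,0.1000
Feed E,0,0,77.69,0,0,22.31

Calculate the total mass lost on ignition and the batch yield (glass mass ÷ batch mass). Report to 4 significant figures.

Rounding to 4 significant figures extends to each mid-chain value as shown; all arithmetic maintains full precision in all steps; a single rounding produces every reported figure; the derived quantities (net glass mass, ignition loss, yield, totals, five oxide percentages) are rebuilt starting from the weights at 200.3 pbw of glass at exact precision, as written in the problem or answer text.
Material-by-material LOI:
  Source A: 22.64 × 0.01270 = 0.2875 pbw
  Source B: 142.2 × 0.002000 = 0.2844 pbw
  Stock C: 30.15 × 0.004000 = 0.1206 pbw
  Stock D: 3.267 × 0.001000 = 0.003267 pbw
  Feed E: 3.472 × 0.2231 = 0.7746 pbw
Total LOI = 1.470 pbw
Glass = batch − LOI = 201.7 − 1.470 = 200.3 pbw

LOI loss = 1.470 pbw; glass = 200.3 pbw; yield = 99.27%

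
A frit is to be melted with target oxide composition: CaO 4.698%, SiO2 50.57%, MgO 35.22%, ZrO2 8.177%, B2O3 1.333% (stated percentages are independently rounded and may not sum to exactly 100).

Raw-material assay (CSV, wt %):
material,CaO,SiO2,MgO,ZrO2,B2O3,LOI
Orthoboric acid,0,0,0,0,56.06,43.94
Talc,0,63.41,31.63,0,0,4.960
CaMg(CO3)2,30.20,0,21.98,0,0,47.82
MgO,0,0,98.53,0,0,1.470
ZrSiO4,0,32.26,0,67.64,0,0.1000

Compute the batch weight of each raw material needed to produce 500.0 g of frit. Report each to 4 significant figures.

Every computation carries full float precision at every stage. The intermediate values are displayed rounded off to 4 significant figures within the worked lines; exactly one rounding lands on each reported figure; derived quantities (the totals, ignition loss, the yield, glass mass, the five compositions) are carried in full precision using the weight values per 500.0 g of glass, as set out in either problem or answer.
Target masses of each oxide per 500.0 g frit:
  CaO: 4.698% × 500.0 = 23.49 g
  SiO2: 50.57% × 500.0 = 252.8 g
  MgO: 35.22% × 500.0 = 176.1 g
  ZrO2: 8.177% × 500.0 = 40.88 g
  B2O3: 1.333% × 500.0 = 6.665 g
Sums-versus-targets review using the reported weights, per the basis as stated (sum by sum, the targets are met net of answer rounding effects):
  CaO: 77.78·0.3020 = 23.49 g (target 23.49 g)
  SiO2: 368.0·0.6341 + 60.45·0.3226 = 252.8 g (target 252.8 g)
  MgO: 368.0·0.3163 + 77.78·0.2198 + 43.24·0.9853 = 176.1 g (target 176.1 g)
  ZrO2: 60.45·0.6764 = 40.89 g (target 40.88 g)
  B2O3: 11.89·0.5606 = 6.666 g (target 6.665 g)
Glass-mass sanity pass: whole batch net of LOI = 500.0 g (the targets, summed, come to 500.0 g; the stated basis being 500.0 g — gaps are rounding artifacts).
Summing the batch: Σ batch = 561.4 g; the LOI term Σ batch·LOI equals 61.37 g; glass ÷ batch gives a yield of 89.07%.

Batch per 500.0 g frit:
  Orthoboric acid: 11.89 g
  Talc: 368.0 g
  CaMg(CO3)2: 77.78 g
  MgO: 43.24 g
  ZrSiO4: 60.45 g
Total batch = 561.4 g; LOI loss = 61.37 g; yield = 89.07%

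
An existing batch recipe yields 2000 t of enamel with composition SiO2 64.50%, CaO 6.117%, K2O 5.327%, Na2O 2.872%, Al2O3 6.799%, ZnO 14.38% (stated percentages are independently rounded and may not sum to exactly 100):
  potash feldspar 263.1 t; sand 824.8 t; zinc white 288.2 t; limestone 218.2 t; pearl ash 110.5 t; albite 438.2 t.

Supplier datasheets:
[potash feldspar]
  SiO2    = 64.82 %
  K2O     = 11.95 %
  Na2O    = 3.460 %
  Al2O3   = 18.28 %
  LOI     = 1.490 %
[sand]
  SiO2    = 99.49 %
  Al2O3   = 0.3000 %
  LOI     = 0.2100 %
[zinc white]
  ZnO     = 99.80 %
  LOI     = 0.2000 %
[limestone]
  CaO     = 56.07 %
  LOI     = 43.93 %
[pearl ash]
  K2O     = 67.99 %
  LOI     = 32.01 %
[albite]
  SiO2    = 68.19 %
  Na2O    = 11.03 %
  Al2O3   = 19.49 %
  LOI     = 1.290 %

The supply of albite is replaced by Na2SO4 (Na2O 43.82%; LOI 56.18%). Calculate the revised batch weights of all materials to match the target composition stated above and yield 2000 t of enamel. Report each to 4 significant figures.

Revised batch per 2000 t enamel:
  potash feldspar: 730.4 t
  sand: 820.7 t
  zinc white: 288.2 t
  limestone: 218.2 t
  pearl ash: 28.32 t
  Na2SO4: 73.41 t
Total batch = 2159 t; LOI loss = 159.3 t

All internal work maintains full float precision from start to finish — in-progress results appear, rounded to 4 significant figures, across the worked steps. Every reported value is rounded once only; derived quantities (the six compositions, totals, yield, glass mass, LOI) are recomputed in full precision starting from the weights per 2000 t of glass exactly as shown in either problem or answer.
Target oxide masses per 2000 t enamel:
  SiO2: 64.50% × 2000 = 1290 t
  CaO: 6.117% × 2000 = 122.3 t
  K2O: 5.327% × 2000 = 106.5 t
  Na2O: 2.872% × 2000 = 57.44 t
  Al2O3: 6.799% × 2000 = 136.0 t
  ZnO: 14.38% × 2000 = 287.6 t
Checking each oxide sum with the batch weights as given, for the quoted basis mass (target by target, the sums agree exact up to rounding of places):
  SiO2: 730.4·0.6482 + 820.7·0.9949 = 1290 t (target 1290 t)
  CaO: 218.2·0.5607 = 122.3 t (target 122.3 t)
  K2O: 730.4·0.1195 + 28.32·0.6799 = 106.5 t (target 106.5 t)
  Na2O: 730.4·0.03460 + 73.41·0.4382 = 57.44 t (target 57.44 t)
  Al2O3: 730.4·0.1828 + 820.7·0.003000 = 136.0 t (target 136.0 t)
  ZnO: 288.2·0.9980 = 287.6 t (target 287.6 t)
The glass-mass cross-check: total charge less LOI = 2000 t (per-oxide target masses sum to 2000 t; versus the stated basis of 2000 t — any gap is answer rounding).
Batch grand total — Σ batch = 2159 t; LOI removed, Σ of batch·LOI: 159.3 t; as yield: glass ÷ batch → 92.62%.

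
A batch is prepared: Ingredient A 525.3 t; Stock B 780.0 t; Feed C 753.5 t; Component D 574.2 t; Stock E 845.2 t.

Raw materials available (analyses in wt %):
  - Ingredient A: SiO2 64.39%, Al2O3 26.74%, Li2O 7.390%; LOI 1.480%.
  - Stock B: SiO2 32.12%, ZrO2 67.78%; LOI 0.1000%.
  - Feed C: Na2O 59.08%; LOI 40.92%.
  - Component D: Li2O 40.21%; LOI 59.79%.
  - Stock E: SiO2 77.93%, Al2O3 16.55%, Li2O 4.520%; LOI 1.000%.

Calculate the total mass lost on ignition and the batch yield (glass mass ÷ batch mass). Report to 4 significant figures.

LOI loss = 668.7 t; glass = 2810 t; yield = 80.78%

Mid-chain values are printed (rounded to 4 significant figures) at each printed step — all internal work runs at full precision throughout — a single rounding yields every reported result; derived quantities (LOI, five oxide percentages, the totals, net glass mass, yield) are re-derived starting from the weights for 2810 t of glass at full float precision as quoted within the problem or answer text.
LOI of each material in turn:
  Ingredient A: 525.3 × 0.01480 = 7.774 t
  Stock B: 780.0 × 0.001000 = 0.7800 t
  Feed C: 753.5 × 0.4092 = 308.3 t
  Component D: 574.2 × 0.5979 = 343.3 t
  Stock E: 845.2 × 0.01000 = 8.452 t
Total LOI = 668.7 t
Glass = batch − LOI = 3478 − 668.7 = 2810 t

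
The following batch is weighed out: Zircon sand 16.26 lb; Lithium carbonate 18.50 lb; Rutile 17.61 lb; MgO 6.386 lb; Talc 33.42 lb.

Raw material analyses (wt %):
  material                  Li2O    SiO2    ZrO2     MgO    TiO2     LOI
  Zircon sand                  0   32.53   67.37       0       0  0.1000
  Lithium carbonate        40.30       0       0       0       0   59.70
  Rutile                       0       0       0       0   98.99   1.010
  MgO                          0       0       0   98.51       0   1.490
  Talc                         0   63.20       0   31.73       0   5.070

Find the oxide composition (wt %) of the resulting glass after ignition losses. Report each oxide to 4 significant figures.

Glass mass = 79.15 lb (batch 92.18 − LOI 13.03).
Composition: Li2O 9.420%, SiO2 33.37%, ZrO2 13.84%, MgO 21.35%, TiO2 22.02%

Mid-chain values are printed rounded to four significant digits on the page; the whole derivation keeps exact precision from start to finish — each reported figure is rounded only once; the derived quantities are computed in full precision (LOI, yield, the five compositions, glass mass, totals) from the weighed amounts for 79.15 lb of glass as set out in the problem or answer text.
Oxide-by-oxide delivered mass:
  Li2O: 18.50·0.4030 = 7.456 lb
  SiO2: 16.26·0.3253 + 33.42·0.6320 = 26.41 lb
  ZrO2: 16.26·0.6737 = 10.95 lb
  MgO: 6.386·0.9851 + 33.42·0.3173 = 16.90 lb
  TiO2: 17.61·0.9899 = 17.43 lb
LOI: 16.26·0.001000 + 18.50·0.5970 + 17.61·0.01010 + 6.386·0.01490 + 33.42·0.05070 = 13.03 lb
batch − LOI leaves glass = 92.18 − 13.03 = 79.15 lb (= Σ oxide masses)
wt % = oxide mass / glass mass × 100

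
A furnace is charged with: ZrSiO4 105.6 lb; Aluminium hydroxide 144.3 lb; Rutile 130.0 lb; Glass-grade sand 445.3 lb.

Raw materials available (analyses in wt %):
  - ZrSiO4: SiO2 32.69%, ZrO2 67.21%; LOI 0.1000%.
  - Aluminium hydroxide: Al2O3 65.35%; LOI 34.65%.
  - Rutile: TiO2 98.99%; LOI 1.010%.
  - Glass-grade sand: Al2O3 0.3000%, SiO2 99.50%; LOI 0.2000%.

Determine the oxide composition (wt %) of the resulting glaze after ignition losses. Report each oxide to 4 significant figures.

Glass mass = 772.9 lb (batch 825.2 − LOI 52.31).
Composition: Al2O3 12.37%, SiO2 61.79%, TiO2 16.65%, ZrO2 9.183%

The whole derivation runs at exact precision from start to finish — values along the way are displayed, rounded to 4 significant figures, alongside each step. A single rounding completes each reported value — the derived quantities, including the four compositions, LOI, glass mass, the yield, the totals, are carried starting from the weights for 772.9 lb of glass at full precision, as given in the problem or answer text.
Oxide-by-oxide delivered mass:
  Al2O3: 144.3·0.6535 + 445.3·0.003000 = 95.64 lb
  SiO2: 105.6·0.3269 + 445.3·0.9950 = 477.6 lb
  TiO2: 130.0·0.9899 = 128.7 lb
  ZrO2: 105.6·0.6721 = 70.97 lb
LOI: 105.6·0.001000 + 144.3·0.3465 + 130.0·0.01010 + 445.3·0.002000 = 52.31 lb
batch − LOI leaves glass = 825.2 − 52.31 = 772.9 lb (= the summed oxide contributions)
percent share: oxide ÷ glass, ×100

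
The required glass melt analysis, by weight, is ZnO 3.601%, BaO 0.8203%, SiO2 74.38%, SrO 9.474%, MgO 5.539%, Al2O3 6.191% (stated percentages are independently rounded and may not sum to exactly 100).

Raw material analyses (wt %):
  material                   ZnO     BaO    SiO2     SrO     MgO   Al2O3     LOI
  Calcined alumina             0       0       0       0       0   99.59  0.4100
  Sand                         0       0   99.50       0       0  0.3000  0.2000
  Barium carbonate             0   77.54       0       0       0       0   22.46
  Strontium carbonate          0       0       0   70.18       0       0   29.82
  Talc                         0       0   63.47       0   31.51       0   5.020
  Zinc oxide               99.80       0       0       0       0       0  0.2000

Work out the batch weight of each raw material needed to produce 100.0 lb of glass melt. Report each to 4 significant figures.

Batch per 100.0 lb glass melt:
  Calcined alumina: 6.025 lb
  Sand: 63.54 lb
  Barium carbonate: 1.058 lb
  Strontium carbonate: 13.50 lb
  Talc: 17.58 lb
  Zinc oxide: 3.608 lb
Total batch = 105.3 lb; LOI loss = 5.305 lb; yield = 94.96%

Intermediates are shown rounded to 4 significant digits — each numeric step keeps exact precision in every operation — every reported figure takes a single rounding; derived quantities (totals, the six compositions, glass mass, LOI, the yield) are recomputed starting from the weights for 100.0 lb of glass in full precision, exactly as printed in question or answer.
Target masses of each oxide per 100.0 lb glass melt:
  ZnO: 3.601% × 100.0 = 3.601 lb
  BaO: 0.8203% × 100.0 = 0.8203 lb
  SiO2: 74.38% × 100.0 = 74.38 lb
  SrO: 9.474% × 100.0 = 9.474 lb
  MgO: 5.539% × 100.0 = 5.539 lb
  Al2O3: 6.191% × 100.0 = 6.191 lb
Balance tally, oxide-wise, from the weights as reported, versus the basis set out (summed amounts equal target values within answer rounding):
  ZnO: 3.608·0.9980 = 3.601 lb (target 3.601 lb)
  BaO: 1.058·0.7754 = 0.8204 lb (target 0.8203 lb)
  SiO2: 63.54·0.9950 + 17.58·0.6347 = 74.38 lb (target 74.38 lb)
  SrO: 13.50·0.7018 = 9.474 lb (target 9.474 lb)
  MgO: 17.58·0.3151 = 5.539 lb (target 5.539 lb)
  Al2O3: 6.025·0.9959 + 63.54·0.003000 = 6.191 lb (target 6.191 lb)
Consistency of the glass mass: batch total minus LOI = 100.0 lb (targets for the oxides total 100.0 lb; stated basis 100.0 lb — differing by rounding only).
Batch grand total — Σ batch = 105.3 lb; the LOI term Σ batch·LOI equals 5.305 lb; yield: glass divided by total = 94.96%.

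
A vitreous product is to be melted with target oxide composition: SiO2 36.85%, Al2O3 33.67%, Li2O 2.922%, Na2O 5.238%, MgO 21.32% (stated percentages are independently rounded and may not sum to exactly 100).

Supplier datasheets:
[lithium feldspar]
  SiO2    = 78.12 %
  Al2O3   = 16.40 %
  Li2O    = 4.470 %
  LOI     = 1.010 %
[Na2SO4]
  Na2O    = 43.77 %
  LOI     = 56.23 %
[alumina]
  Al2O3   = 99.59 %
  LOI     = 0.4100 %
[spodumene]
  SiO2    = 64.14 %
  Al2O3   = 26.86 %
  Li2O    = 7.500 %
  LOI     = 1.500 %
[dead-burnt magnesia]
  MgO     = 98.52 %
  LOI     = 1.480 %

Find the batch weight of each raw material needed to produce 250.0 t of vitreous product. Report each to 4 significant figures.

All arithmetic runs at exact precision through the solve — the intermediate values are displayed (rounded to 4 significant digits) in the printout; every reported value is rounded only once; derived quantities are computed using the weight values at 250.0 t of glass in full float precision (the five compositions, the totals, net glass mass, yield, ignition loss) exactly as shown in either problem or answer.
Target masses of each oxide per 250.0 t vitreous product:
  SiO2: 36.85% × 250.0 = 92.12 t
  Al2O3: 33.67% × 250.0 = 84.18 t
  Li2O: 2.922% × 250.0 = 7.305 t
  Na2O: 5.238% × 250.0 = 13.10 t
  MgO: 21.32% × 250.0 = 53.30 t
Oxide-by-oxide audit per the reported batch figures, versus the basis set out (each sum matches its target mass up to rounding of the answer):
  SiO2: 74.33·0.7812 + 53.10·0.6414 = 92.12 t (target 92.12 t)
  Al2O3: 74.33·0.1640 + 57.96·0.9959 + 53.10·0.2686 = 84.18 t (target 84.18 t)
  Li2O: 74.33·0.04470 + 53.10·0.07500 = 7.305 t (target 7.305 t)
  Na2O: 29.92·0.4377 = 13.10 t (target 13.10 t)
  MgO: 54.10·0.9852 = 53.30 t (target 53.30 t)
Glass mass check: batch Σ − ignition loss = 250.0 t (per-oxide target masses sum to 250.0 t; basis as stated: 250.0 t — deltas are rounding alone).
Adding the batch up: Σ batch = 269.4 t; the LOI term Σ batch·LOI equals 19.41 t; glass ÷ batch gives a yield of 92.80%.

Batch per 250.0 t vitreous product:
  lithium feldspar: 74.33 t
  Na2SO4: 29.92 t
  alumina: 57.96 t
  spodumene: 53.10 t
  dead-burnt magnesia: 54.10 t
Total batch = 269.4 t; LOI loss = 19.41 t; yield = 92.80%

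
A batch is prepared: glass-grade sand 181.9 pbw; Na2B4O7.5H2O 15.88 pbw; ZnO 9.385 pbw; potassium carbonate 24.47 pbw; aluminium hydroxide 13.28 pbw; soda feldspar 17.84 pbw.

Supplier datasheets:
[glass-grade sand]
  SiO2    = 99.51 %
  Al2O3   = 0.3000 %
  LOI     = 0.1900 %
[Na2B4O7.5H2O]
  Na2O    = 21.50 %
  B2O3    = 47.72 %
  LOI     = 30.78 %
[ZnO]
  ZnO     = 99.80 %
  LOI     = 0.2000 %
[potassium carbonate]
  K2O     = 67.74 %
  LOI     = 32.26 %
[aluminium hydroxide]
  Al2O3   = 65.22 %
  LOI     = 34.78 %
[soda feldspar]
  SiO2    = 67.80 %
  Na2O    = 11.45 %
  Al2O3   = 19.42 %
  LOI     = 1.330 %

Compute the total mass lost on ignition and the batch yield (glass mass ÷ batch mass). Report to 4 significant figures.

LOI loss = 18.00 pbw; glass = 244.8 pbw; yield = 93.15%

Working values are printed rounded to 4 significant figures when written out; all internal work carries exact precision from start to finish. A single rounding completes each reported number — all derived quantities (glass mass, yield, ignition loss, the six compositions, totals) are recomputed at full float precision using the weight values on 244.8 pbw of glass, as quoted within either problem or answer.
Per-material ignition loss:
  glass-grade sand: 181.9 × 0.001900 = 0.3456 pbw
  Na2B4O7.5H2O: 15.88 × 0.3078 = 4.888 pbw
  ZnO: 9.385 × 0.002000 = 0.01877 pbw
  potassium carbonate: 24.47 × 0.3226 = 7.894 pbw
  aluminium hydroxide: 13.28 × 0.3478 = 4.619 pbw
  soda feldspar: 17.84 × 0.01330 = 0.2373 pbw
Total LOI = 18.00 pbw
Glass = batch − LOI = 262.8 − 18.00 = 244.8 pbw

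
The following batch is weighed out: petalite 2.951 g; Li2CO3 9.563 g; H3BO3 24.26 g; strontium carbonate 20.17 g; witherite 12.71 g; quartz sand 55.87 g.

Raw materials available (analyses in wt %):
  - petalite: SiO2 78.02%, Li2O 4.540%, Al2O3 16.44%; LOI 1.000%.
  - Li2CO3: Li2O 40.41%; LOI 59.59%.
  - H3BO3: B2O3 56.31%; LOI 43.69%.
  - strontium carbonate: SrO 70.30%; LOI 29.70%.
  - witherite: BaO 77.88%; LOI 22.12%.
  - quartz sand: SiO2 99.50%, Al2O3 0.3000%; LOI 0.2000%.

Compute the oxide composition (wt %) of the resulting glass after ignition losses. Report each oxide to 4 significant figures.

Each numeric step keeps exact precision in every operation. The intermediate values are printed rounded to 4 significant digits in the printout. Each reported figure is rounded once only; the derived quantities, which include the six compositions, net glass mass, LOI, totals, the yield, are computed in full float precision, as quoted within the problem or the answer, starting from the weights on 100.3 g of glass.
Oxide-by-oxide delivered mass:
  SrO: 20.17·0.7030 = 14.18 g
  SiO2: 2.951·0.7802 + 55.87·0.9950 = 57.89 g
  Li2O: 2.951·0.04540 + 9.563·0.4041 = 3.998 g
  BaO: 12.71·0.7788 = 9.899 g
  Al2O3: 2.951·0.1644 + 55.87·0.003000 = 0.6528 g
  B2O3: 24.26·0.5631 = 13.66 g
LOI: 2.951·0.01000 + 9.563·0.5959 + 24.26·0.4369 + 20.17·0.2970 + 12.71·0.2212 + 55.87·0.002000 = 25.24 g
batch − LOI leaves glass = 125.5 − 25.24 = 100.3 g (= Σ oxide masses)
each oxide over glass, ×100, is wt %

Glass mass = 100.3 g (batch 125.5 − LOI 25.24).
Composition: SrO 14.14%, SiO2 57.73%, Li2O 3.987%, BaO 9.871%, Al2O3 0.6509%, B2O3 13.62%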